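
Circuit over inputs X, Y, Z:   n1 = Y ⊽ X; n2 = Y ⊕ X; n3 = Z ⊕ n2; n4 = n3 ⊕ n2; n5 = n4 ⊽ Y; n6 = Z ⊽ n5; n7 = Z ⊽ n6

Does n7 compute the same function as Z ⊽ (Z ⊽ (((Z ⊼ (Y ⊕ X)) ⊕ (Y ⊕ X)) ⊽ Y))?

n2 = Y ⊕ X
n3 = Z ⊕ n2 = Z ⊕ (Y ⊕ X)
n4 = n3 ⊕ n2 = (Z ⊕ (Y ⊕ X)) ⊕ (Y ⊕ X)
n5 = n4 ⊽ Y = ((Z ⊕ (Y ⊕ X)) ⊕ (Y ⊕ X)) ⊽ Y
n6 = Z ⊽ n5 = Z ⊽ (((Z ⊕ (Y ⊕ X)) ⊕ (Y ⊕ X)) ⊽ Y)
n7 = Z ⊽ n6 = Z ⊽ (Z ⊽ (((Z ⊕ (Y ⊕ X)) ⊕ (Y ⊕ X)) ⊽ Y))
At X=0, Y=0, Z=0: circuit gives 1, formula gives 0.

No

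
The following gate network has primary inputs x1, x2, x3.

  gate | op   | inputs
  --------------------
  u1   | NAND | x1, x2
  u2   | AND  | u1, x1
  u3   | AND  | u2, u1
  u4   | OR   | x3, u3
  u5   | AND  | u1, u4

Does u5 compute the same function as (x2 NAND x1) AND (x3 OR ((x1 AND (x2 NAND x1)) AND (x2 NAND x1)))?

u1 = x1 NAND x2
u2 = u1 AND x1 = (x1 NAND x2) AND x1
u3 = u2 AND u1 = ((x1 NAND x2) AND x1) AND (x1 NAND x2)
u4 = x3 OR u3 = x3 OR (((x1 NAND x2) AND x1) AND (x1 NAND x2))
u5 = u1 AND u4 = (x1 NAND x2) AND (x3 OR (((x1 NAND x2) AND x1) AND (x1 NAND x2)))
At x1=0, x2=0, x3=0: circuit gives 0, formula gives 0.
At x1=0, x2=0, x3=1: circuit gives 1, formula gives 1.
Agrees on all 8 inputs.

Yes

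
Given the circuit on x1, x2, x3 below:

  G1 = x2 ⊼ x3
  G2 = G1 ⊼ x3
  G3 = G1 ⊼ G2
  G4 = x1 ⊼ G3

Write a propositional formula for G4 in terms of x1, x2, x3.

x1 ⊼ ((x2 ⊼ x3) ⊼ ((x2 ⊼ x3) ⊼ x3))

G1 = x2 ⊼ x3
G2 = G1 ⊼ x3 = (x2 ⊼ x3) ⊼ x3
G3 = G1 ⊼ G2 = (x2 ⊼ x3) ⊼ ((x2 ⊼ x3) ⊼ x3)
G4 = x1 ⊼ G3 = x1 ⊼ ((x2 ⊼ x3) ⊼ ((x2 ⊼ x3) ⊼ x3))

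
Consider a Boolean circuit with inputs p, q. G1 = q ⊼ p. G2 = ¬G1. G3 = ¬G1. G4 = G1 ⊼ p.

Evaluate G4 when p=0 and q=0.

1

G1 = 0 ⊼ 0 = 1
G4 = 1 ⊼ 0 = 1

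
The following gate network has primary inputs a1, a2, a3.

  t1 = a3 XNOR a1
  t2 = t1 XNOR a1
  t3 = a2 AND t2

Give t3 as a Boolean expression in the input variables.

a2 AND ((a3 XNOR a1) XNOR a1)

t1 = a3 XNOR a1
t2 = t1 XNOR a1 = (a3 XNOR a1) XNOR a1
t3 = a2 AND t2 = a2 AND ((a3 XNOR a1) XNOR a1)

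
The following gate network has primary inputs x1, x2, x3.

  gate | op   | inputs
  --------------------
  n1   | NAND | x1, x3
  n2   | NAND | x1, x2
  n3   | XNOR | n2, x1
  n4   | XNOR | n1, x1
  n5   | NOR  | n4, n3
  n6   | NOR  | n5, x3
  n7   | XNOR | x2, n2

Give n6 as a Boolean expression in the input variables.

n1 = x1 NAND x3
n2 = x1 NAND x2
n3 = n2 XNOR x1 = (x1 NAND x2) XNOR x1
n4 = n1 XNOR x1 = (x1 NAND x3) XNOR x1
n5 = n4 NOR n3 = ((x1 NAND x3) XNOR x1) NOR ((x1 NAND x2) XNOR x1)
n6 = n5 NOR x3 = (((x1 NAND x3) XNOR x1) NOR ((x1 NAND x2) XNOR x1)) NOR x3

(((x1 NAND x3) XNOR x1) NOR ((x1 NAND x2) XNOR x1)) NOR x3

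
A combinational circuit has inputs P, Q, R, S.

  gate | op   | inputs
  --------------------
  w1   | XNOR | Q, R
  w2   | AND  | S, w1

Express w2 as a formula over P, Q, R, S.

S AND (Q XNOR R)

w1 = Q XNOR R
w2 = S AND w1 = S AND (Q XNOR R)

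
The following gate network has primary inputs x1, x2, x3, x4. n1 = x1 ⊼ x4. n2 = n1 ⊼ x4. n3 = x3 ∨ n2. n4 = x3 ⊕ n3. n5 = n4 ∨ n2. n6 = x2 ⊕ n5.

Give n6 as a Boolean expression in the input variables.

x2 ⊕ ((x3 ⊕ (x3 ∨ ((x1 ⊼ x4) ⊼ x4))) ∨ ((x1 ⊼ x4) ⊼ x4))

n1 = x1 ⊼ x4
n2 = n1 ⊼ x4 = (x1 ⊼ x4) ⊼ x4
n3 = x3 ∨ n2 = x3 ∨ ((x1 ⊼ x4) ⊼ x4)
n4 = x3 ⊕ n3 = x3 ⊕ (x3 ∨ ((x1 ⊼ x4) ⊼ x4))
n5 = n4 ∨ n2 = (x3 ⊕ (x3 ∨ ((x1 ⊼ x4) ⊼ x4))) ∨ ((x1 ⊼ x4) ⊼ x4)
n6 = x2 ⊕ n5 = x2 ⊕ ((x3 ⊕ (x3 ∨ ((x1 ⊼ x4) ⊼ x4))) ∨ ((x1 ⊼ x4) ⊼ x4))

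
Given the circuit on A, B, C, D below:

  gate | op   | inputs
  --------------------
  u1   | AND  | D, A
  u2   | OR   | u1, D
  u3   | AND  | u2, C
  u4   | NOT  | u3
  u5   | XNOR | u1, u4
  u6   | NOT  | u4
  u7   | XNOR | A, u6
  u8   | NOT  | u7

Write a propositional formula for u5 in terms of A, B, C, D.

u1 = D AND A
u2 = u1 OR D = (D AND A) OR D
u3 = u2 AND C = ((D AND A) OR D) AND C
u4 = NOT u3 = NOT (((D AND A) OR D) AND C)
u5 = u1 XNOR u4 = (D AND A) XNOR NOT (((D AND A) OR D) AND C)

(D AND A) XNOR NOT (((D AND A) OR D) AND C)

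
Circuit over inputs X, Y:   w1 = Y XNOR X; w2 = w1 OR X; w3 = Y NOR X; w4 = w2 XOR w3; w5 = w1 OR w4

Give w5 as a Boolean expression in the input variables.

(Y XNOR X) OR (((Y XNOR X) OR X) XOR (Y NOR X))

w1 = Y XNOR X
w2 = w1 OR X = (Y XNOR X) OR X
w3 = Y NOR X
w4 = w2 XOR w3 = ((Y XNOR X) OR X) XOR (Y NOR X)
w5 = w1 OR w4 = (Y XNOR X) OR (((Y XNOR X) OR X) XOR (Y NOR X))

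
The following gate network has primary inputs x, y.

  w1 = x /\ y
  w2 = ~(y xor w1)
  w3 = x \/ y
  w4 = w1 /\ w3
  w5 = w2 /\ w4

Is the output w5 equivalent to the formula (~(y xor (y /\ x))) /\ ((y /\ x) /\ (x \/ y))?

Yes

w1 = x /\ y
w2 = ~(y xor w1) = ~(y xor (x /\ y))
w3 = x \/ y
w4 = w1 /\ w3 = (x /\ y) /\ (x \/ y)
w5 = w2 /\ w4 = (~(y xor (x /\ y))) /\ ((x /\ y) /\ (x \/ y))
At x=0, y=0: circuit gives 0, formula gives 0.
At x=1, y=1: circuit gives 1, formula gives 1.
Agrees on all 4 inputs.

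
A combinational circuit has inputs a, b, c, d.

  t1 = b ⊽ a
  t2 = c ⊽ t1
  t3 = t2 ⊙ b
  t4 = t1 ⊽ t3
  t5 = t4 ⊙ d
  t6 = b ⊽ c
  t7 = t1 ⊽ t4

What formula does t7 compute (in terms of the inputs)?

t1 = b ⊽ a
t2 = c ⊽ t1 = c ⊽ (b ⊽ a)
t3 = t2 ⊙ b = (c ⊽ (b ⊽ a)) ⊙ b
t4 = t1 ⊽ t3 = (b ⊽ a) ⊽ ((c ⊽ (b ⊽ a)) ⊙ b)
t7 = t1 ⊽ t4 = (b ⊽ a) ⊽ ((b ⊽ a) ⊽ ((c ⊽ (b ⊽ a)) ⊙ b))

(b ⊽ a) ⊽ ((b ⊽ a) ⊽ ((c ⊽ (b ⊽ a)) ⊙ b))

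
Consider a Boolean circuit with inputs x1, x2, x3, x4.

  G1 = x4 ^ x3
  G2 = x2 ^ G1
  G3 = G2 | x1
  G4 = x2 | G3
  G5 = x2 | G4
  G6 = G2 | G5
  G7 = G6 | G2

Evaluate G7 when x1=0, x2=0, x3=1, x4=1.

0

G1 = 1 ^ 1 = 0
G2 = 0 ^ 0 = 0
G3 = 0 | 0 = 0
G4 = 0 | 0 = 0
G5 = 0 | 0 = 0
G6 = 0 | 0 = 0
G7 = 0 | 0 = 0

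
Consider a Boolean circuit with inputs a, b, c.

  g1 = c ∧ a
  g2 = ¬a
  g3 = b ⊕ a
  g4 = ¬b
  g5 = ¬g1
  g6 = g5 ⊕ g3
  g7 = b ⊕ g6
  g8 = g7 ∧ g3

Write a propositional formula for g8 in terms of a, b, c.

g1 = c ∧ a
g3 = b ⊕ a
g5 = ¬g1 = ¬(c ∧ a)
g6 = g5 ⊕ g3 = ¬(c ∧ a) ⊕ (b ⊕ a)
g7 = b ⊕ g6 = b ⊕ (¬(c ∧ a) ⊕ (b ⊕ a))
g8 = g7 ∧ g3 = (b ⊕ (¬(c ∧ a) ⊕ (b ⊕ a))) ∧ (b ⊕ a)

(b ⊕ (¬(c ∧ a) ⊕ (b ⊕ a))) ∧ (b ⊕ a)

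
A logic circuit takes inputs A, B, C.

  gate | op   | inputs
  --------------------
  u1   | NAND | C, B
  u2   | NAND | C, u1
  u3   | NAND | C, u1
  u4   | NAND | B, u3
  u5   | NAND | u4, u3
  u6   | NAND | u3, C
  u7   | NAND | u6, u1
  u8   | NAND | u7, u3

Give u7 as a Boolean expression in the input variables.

u1 = C NAND B
u3 = C NAND u1 = C NAND (C NAND B)
u6 = u3 NAND C = (C NAND (C NAND B)) NAND C
u7 = u6 NAND u1 = ((C NAND (C NAND B)) NAND C) NAND (C NAND B)

((C NAND (C NAND B)) NAND C) NAND (C NAND B)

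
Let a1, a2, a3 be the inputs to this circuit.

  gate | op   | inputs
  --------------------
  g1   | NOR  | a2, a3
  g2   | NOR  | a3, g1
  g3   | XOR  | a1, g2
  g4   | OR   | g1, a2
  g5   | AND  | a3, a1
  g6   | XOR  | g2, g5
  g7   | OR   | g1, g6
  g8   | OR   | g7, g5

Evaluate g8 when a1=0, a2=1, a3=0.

1

g1 = 1 NOR 0 = 0
g2 = 0 NOR 0 = 1
g5 = 0 AND 0 = 0
g6 = 1 XOR 0 = 1
g7 = 0 OR 1 = 1
g8 = 1 OR 0 = 1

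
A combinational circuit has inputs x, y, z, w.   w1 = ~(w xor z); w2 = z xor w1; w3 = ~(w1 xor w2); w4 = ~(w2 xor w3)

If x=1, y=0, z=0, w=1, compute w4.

0

w1 = ~(1 xor 0) = 0
w2 = 0 xor 0 = 0
w3 = ~(0 xor 0) = 1
w4 = ~(0 xor 1) = 0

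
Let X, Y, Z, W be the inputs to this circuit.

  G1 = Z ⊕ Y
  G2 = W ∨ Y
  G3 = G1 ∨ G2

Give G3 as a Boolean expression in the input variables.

G1 = Z ⊕ Y
G2 = W ∨ Y
G3 = G1 ∨ G2 = (Z ⊕ Y) ∨ (W ∨ Y)

(Z ⊕ Y) ∨ (W ∨ Y)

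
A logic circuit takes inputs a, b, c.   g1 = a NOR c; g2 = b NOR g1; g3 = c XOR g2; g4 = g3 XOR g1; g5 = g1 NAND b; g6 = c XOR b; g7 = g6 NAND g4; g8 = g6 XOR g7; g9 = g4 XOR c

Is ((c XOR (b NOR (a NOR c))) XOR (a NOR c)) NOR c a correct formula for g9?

g1 = a NOR c
g2 = b NOR g1 = b NOR (a NOR c)
g3 = c XOR g2 = c XOR (b NOR (a NOR c))
g4 = g3 XOR g1 = (c XOR (b NOR (a NOR c))) XOR (a NOR c)
g9 = g4 XOR c = ((c XOR (b NOR (a NOR c))) XOR (a NOR c)) XOR c
At a=0, b=0, c=0: circuit gives 1, formula gives 0.

No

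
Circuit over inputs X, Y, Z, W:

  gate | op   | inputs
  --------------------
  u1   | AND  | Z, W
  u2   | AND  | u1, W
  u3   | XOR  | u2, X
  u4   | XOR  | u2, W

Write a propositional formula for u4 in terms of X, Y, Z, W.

((Z AND W) AND W) XOR W

u1 = Z AND W
u2 = u1 AND W = (Z AND W) AND W
u4 = u2 XOR W = ((Z AND W) AND W) XOR W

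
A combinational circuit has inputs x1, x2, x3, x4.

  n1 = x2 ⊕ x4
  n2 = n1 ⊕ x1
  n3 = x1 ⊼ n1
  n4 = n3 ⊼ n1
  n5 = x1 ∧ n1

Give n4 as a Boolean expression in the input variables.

n1 = x2 ⊕ x4
n3 = x1 ⊼ n1 = x1 ⊼ (x2 ⊕ x4)
n4 = n3 ⊼ n1 = (x1 ⊼ (x2 ⊕ x4)) ⊼ (x2 ⊕ x4)

(x1 ⊼ (x2 ⊕ x4)) ⊼ (x2 ⊕ x4)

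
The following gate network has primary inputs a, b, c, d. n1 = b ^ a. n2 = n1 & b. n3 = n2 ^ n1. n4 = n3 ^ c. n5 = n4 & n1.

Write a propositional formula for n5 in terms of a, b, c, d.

((((b ^ a) & b) ^ (b ^ a)) ^ c) & (b ^ a)

n1 = b ^ a
n2 = n1 & b = (b ^ a) & b
n3 = n2 ^ n1 = ((b ^ a) & b) ^ (b ^ a)
n4 = n3 ^ c = (((b ^ a) & b) ^ (b ^ a)) ^ c
n5 = n4 & n1 = ((((b ^ a) & b) ^ (b ^ a)) ^ c) & (b ^ a)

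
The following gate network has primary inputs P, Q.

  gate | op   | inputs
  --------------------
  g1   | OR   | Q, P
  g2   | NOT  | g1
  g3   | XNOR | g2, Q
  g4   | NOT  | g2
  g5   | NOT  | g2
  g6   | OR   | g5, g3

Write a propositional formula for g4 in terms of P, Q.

g1 = Q OR P
g2 = NOT g1 = NOT (Q OR P)
g4 = NOT g2 = NOT NOT (Q OR P)

NOT NOT (Q OR P)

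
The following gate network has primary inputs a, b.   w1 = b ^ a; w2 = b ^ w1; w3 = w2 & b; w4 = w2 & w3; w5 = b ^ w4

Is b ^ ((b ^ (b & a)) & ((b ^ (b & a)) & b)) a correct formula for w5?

w1 = b ^ a
w2 = b ^ w1 = b ^ (b ^ a)
w3 = w2 & b = (b ^ (b ^ a)) & b
w4 = w2 & w3 = (b ^ (b ^ a)) & ((b ^ (b ^ a)) & b)
w5 = b ^ w4 = b ^ ((b ^ (b ^ a)) & ((b ^ (b ^ a)) & b))
At a=0, b=1: circuit gives 1, formula gives 0.

No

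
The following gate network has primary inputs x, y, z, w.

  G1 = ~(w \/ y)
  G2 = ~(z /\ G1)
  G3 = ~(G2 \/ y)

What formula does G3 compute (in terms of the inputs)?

~((~(z /\ (~(w \/ y)))) \/ y)

G1 = ~(w \/ y)
G2 = ~(z /\ G1) = ~(z /\ (~(w \/ y)))
G3 = ~(G2 \/ y) = ~((~(z /\ (~(w \/ y)))) \/ y)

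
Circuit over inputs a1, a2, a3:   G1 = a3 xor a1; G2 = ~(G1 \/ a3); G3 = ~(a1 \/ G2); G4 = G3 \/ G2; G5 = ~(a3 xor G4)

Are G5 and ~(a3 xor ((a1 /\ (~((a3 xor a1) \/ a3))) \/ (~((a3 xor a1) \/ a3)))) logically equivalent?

No

G1 = a3 xor a1
G2 = ~(G1 \/ a3) = ~((a3 xor a1) \/ a3)
G3 = ~(a1 \/ G2) = ~(a1 \/ (~((a3 xor a1) \/ a3)))
G4 = G3 \/ G2 = (~(a1 \/ (~((a3 xor a1) \/ a3)))) \/ (~((a3 xor a1) \/ a3))
G5 = ~(a3 xor G4) = ~(a3 xor ((~(a1 \/ (~((a3 xor a1) \/ a3)))) \/ (~((a3 xor a1) \/ a3))))
At a1=0, a2=0, a3=1: circuit gives 1, formula gives 0.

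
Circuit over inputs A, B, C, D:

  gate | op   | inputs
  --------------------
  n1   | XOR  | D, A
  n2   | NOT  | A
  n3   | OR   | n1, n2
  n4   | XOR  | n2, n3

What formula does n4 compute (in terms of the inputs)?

n1 = D XOR A
n2 = NOT A
n3 = n1 OR n2 = (D XOR A) OR NOT A
n4 = n2 XOR n3 = NOT A XOR ((D XOR A) OR NOT A)

NOT A XOR ((D XOR A) OR NOT A)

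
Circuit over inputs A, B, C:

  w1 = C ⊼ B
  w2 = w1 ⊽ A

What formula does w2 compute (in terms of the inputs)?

w1 = C ⊼ B
w2 = w1 ⊽ A = (C ⊼ B) ⊽ A

(C ⊼ B) ⊽ A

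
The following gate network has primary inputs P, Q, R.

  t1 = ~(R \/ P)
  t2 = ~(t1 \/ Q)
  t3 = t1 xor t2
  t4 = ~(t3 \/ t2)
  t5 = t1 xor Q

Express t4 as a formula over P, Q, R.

t1 = ~(R \/ P)
t2 = ~(t1 \/ Q) = ~((~(R \/ P)) \/ Q)
t3 = t1 xor t2 = (~(R \/ P)) xor (~((~(R \/ P)) \/ Q))
t4 = ~(t3 \/ t2) = ~(((~(R \/ P)) xor (~((~(R \/ P)) \/ Q))) \/ (~((~(R \/ P)) \/ Q)))

~(((~(R \/ P)) xor (~((~(R \/ P)) \/ Q))) \/ (~((~(R \/ P)) \/ Q)))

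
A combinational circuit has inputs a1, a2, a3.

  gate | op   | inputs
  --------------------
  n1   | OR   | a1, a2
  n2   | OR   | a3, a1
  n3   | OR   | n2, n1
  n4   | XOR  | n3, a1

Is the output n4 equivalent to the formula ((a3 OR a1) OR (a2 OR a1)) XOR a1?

n1 = a1 OR a2
n2 = a3 OR a1
n3 = n2 OR n1 = (a3 OR a1) OR (a1 OR a2)
n4 = n3 XOR a1 = ((a3 OR a1) OR (a1 OR a2)) XOR a1
At a1=0, a2=0, a3=0: circuit gives 0, formula gives 0.
At a1=0, a2=0, a3=1: circuit gives 1, formula gives 1.
Agrees on all 8 inputs.

Yes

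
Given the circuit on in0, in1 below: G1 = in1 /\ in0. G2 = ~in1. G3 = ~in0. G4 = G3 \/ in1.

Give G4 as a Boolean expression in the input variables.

~in0 \/ in1

G3 = ~in0
G4 = G3 \/ in1 = ~in0 \/ in1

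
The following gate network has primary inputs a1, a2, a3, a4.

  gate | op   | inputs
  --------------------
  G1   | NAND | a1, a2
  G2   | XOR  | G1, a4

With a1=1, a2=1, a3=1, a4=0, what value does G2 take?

0

G1 = 1 NAND 1 = 0
G2 = 0 XOR 0 = 0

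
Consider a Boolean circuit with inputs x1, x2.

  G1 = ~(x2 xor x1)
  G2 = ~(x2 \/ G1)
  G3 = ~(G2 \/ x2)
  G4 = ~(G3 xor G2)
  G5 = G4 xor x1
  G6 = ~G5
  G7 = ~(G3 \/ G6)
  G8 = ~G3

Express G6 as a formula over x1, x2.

G1 = ~(x2 xor x1)
G2 = ~(x2 \/ G1) = ~(x2 \/ (~(x2 xor x1)))
G3 = ~(G2 \/ x2) = ~((~(x2 \/ (~(x2 xor x1)))) \/ x2)
G4 = ~(G3 xor G2) = ~((~((~(x2 \/ (~(x2 xor x1)))) \/ x2)) xor (~(x2 \/ (~(x2 xor x1)))))
G5 = G4 xor x1 = (~((~((~(x2 \/ (~(x2 xor x1)))) \/ x2)) xor (~(x2 \/ (~(x2 xor x1)))))) xor x1
G6 = ~G5 = ~((~((~((~(x2 \/ (~(x2 xor x1)))) \/ x2)) xor (~(x2 \/ (~(x2 xor x1)))))) xor x1)

~((~((~((~(x2 \/ (~(x2 xor x1)))) \/ x2)) xor (~(x2 \/ (~(x2 xor x1)))))) xor x1)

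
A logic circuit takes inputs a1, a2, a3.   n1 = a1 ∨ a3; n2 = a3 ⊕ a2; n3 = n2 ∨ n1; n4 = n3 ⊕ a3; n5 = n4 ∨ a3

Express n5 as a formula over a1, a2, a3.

(((a3 ⊕ a2) ∨ (a1 ∨ a3)) ⊕ a3) ∨ a3

n1 = a1 ∨ a3
n2 = a3 ⊕ a2
n3 = n2 ∨ n1 = (a3 ⊕ a2) ∨ (a1 ∨ a3)
n4 = n3 ⊕ a3 = ((a3 ⊕ a2) ∨ (a1 ∨ a3)) ⊕ a3
n5 = n4 ∨ a3 = (((a3 ⊕ a2) ∨ (a1 ∨ a3)) ⊕ a3) ∨ a3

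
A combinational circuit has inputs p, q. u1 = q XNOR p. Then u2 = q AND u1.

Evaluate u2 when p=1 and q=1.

u1 = 1 XNOR 1 = 1
u2 = 1 AND 1 = 1

1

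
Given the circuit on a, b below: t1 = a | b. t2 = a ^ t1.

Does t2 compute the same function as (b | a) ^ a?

Yes

t1 = a | b
t2 = a ^ t1 = a ^ (a | b)
At a=0, b=0: circuit gives 0, formula gives 0.
At a=0, b=1: circuit gives 1, formula gives 1.
Agrees on all 4 inputs.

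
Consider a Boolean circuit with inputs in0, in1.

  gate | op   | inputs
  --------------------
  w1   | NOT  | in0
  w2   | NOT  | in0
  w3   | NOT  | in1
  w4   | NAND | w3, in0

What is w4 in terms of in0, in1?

w3 = NOT in1
w4 = w3 NAND in0 = NOT in1 NAND in0

NOT in1 NAND in0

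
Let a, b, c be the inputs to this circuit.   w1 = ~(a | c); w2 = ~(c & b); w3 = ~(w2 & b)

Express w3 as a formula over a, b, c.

~((~(c & b)) & b)

w2 = ~(c & b)
w3 = ~(w2 & b) = ~((~(c & b)) & b)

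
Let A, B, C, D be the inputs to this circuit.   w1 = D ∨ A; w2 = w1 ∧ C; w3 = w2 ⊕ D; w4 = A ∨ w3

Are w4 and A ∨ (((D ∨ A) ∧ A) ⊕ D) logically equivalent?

No

w1 = D ∨ A
w2 = w1 ∧ C = (D ∨ A) ∧ C
w3 = w2 ⊕ D = ((D ∨ A) ∧ C) ⊕ D
w4 = A ∨ w3 = A ∨ (((D ∨ A) ∧ C) ⊕ D)
At A=0, B=0, C=1, D=1: circuit gives 0, formula gives 1.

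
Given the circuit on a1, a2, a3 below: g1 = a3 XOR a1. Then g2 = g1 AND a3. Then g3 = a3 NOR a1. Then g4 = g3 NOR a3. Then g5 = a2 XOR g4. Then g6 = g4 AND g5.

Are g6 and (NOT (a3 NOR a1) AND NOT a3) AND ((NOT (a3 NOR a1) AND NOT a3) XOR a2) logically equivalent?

g3 = a3 NOR a1
g4 = g3 NOR a3 = (a3 NOR a1) NOR a3
g5 = a2 XOR g4 = a2 XOR ((a3 NOR a1) NOR a3)
g6 = g4 AND g5 = ((a3 NOR a1) NOR a3) AND (a2 XOR ((a3 NOR a1) NOR a3))
At a1=0, a2=0, a3=0: circuit gives 0, formula gives 0.
At a1=1, a2=0, a3=0: circuit gives 1, formula gives 1.
Agrees on all 8 inputs.

Yes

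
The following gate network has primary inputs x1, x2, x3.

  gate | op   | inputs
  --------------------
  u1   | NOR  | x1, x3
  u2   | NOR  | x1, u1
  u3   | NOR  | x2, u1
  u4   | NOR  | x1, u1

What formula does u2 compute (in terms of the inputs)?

x1 NOR (x1 NOR x3)

u1 = x1 NOR x3
u2 = x1 NOR u1 = x1 NOR (x1 NOR x3)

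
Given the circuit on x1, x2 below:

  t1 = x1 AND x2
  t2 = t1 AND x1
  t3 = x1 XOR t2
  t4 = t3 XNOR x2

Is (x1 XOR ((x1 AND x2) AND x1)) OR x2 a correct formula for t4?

t1 = x1 AND x2
t2 = t1 AND x1 = (x1 AND x2) AND x1
t3 = x1 XOR t2 = x1 XOR ((x1 AND x2) AND x1)
t4 = t3 XNOR x2 = (x1 XOR ((x1 AND x2) AND x1)) XNOR x2
At x1=0, x2=0: circuit gives 1, formula gives 0.

No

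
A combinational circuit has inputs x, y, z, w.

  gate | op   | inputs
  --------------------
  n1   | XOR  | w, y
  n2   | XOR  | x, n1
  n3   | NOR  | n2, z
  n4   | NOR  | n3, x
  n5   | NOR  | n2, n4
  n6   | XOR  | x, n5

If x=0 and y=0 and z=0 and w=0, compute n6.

n1 = 0 XOR 0 = 0
n2 = 0 XOR 0 = 0
n3 = 0 NOR 0 = 1
n4 = 1 NOR 0 = 0
n5 = 0 NOR 0 = 1
n6 = 0 XOR 1 = 1

1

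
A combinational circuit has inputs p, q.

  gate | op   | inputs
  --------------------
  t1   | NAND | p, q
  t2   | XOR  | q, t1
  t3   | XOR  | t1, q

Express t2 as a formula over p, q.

t1 = p NAND q
t2 = q XOR t1 = q XOR (p NAND q)

q XOR (p NAND q)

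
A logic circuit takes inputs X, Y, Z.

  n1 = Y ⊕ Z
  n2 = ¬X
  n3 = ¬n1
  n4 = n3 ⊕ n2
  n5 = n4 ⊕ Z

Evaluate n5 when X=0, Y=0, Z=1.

n1 = 0 ⊕ 1 = 1
n2 = ¬0 = 1
n3 = ¬1 = 0
n4 = 0 ⊕ 1 = 1
n5 = 1 ⊕ 1 = 0

0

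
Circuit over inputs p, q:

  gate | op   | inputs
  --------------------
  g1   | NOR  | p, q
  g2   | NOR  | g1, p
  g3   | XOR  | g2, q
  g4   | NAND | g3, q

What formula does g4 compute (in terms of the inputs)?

(((p NOR q) NOR p) XOR q) NAND q

g1 = p NOR q
g2 = g1 NOR p = (p NOR q) NOR p
g3 = g2 XOR q = ((p NOR q) NOR p) XOR q
g4 = g3 NAND q = (((p NOR q) NOR p) XOR q) NAND q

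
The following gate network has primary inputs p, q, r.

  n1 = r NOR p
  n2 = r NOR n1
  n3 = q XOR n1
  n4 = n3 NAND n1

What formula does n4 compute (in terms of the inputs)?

(q XOR (r NOR p)) NAND (r NOR p)

n1 = r NOR p
n3 = q XOR n1 = q XOR (r NOR p)
n4 = n3 NAND n1 = (q XOR (r NOR p)) NAND (r NOR p)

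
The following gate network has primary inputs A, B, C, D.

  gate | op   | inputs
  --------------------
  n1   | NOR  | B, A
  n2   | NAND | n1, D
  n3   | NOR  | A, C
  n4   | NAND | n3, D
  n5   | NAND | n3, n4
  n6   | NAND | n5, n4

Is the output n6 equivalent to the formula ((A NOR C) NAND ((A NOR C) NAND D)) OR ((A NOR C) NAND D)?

n3 = A NOR C
n4 = n3 NAND D = (A NOR C) NAND D
n5 = n3 NAND n4 = (A NOR C) NAND ((A NOR C) NAND D)
n6 = n5 NAND n4 = ((A NOR C) NAND ((A NOR C) NAND D)) NAND ((A NOR C) NAND D)
At A=0, B=0, C=1, D=0: circuit gives 0, formula gives 1.

No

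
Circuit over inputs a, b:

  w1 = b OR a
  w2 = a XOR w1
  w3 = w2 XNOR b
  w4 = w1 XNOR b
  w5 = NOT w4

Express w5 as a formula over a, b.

w1 = b OR a
w4 = w1 XNOR b = (b OR a) XNOR b
w5 = NOT w4 = NOT ((b OR a) XNOR b)

NOT ((b OR a) XNOR b)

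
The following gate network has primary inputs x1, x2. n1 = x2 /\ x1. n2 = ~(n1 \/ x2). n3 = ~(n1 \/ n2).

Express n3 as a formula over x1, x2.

~((x2 /\ x1) \/ (~((x2 /\ x1) \/ x2)))

n1 = x2 /\ x1
n2 = ~(n1 \/ x2) = ~((x2 /\ x1) \/ x2)
n3 = ~(n1 \/ n2) = ~((x2 /\ x1) \/ (~((x2 /\ x1) \/ x2)))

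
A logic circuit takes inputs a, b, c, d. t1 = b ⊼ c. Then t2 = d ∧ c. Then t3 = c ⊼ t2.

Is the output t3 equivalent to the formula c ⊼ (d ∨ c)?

No

t2 = d ∧ c
t3 = c ⊼ t2 = c ⊼ (d ∧ c)
At a=0, b=0, c=1, d=0: circuit gives 1, formula gives 0.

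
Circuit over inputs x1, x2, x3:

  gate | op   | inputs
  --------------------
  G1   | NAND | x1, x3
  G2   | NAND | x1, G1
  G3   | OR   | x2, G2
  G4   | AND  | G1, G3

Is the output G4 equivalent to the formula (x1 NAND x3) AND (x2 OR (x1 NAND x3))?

No

G1 = x1 NAND x3
G2 = x1 NAND G1 = x1 NAND (x1 NAND x3)
G3 = x2 OR G2 = x2 OR (x1 NAND (x1 NAND x3))
G4 = G1 AND G3 = (x1 NAND x3) AND (x2 OR (x1 NAND (x1 NAND x3)))
At x1=1, x2=0, x3=0: circuit gives 0, formula gives 1.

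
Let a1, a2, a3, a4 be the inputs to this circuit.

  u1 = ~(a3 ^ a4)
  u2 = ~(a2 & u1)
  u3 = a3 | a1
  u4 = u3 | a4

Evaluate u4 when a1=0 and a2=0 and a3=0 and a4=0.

u3 = 0 | 0 = 0
u4 = 0 | 0 = 0

0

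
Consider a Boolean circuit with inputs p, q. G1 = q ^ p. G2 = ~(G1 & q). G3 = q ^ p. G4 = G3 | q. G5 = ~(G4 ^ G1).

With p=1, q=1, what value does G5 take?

0

G1 = 1 ^ 1 = 0
G3 = 1 ^ 1 = 0
G4 = 0 | 1 = 1
G5 = ~(1 ^ 0) = 0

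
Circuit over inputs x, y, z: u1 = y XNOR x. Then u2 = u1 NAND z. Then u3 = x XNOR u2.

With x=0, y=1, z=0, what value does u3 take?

u1 = 1 XNOR 0 = 0
u2 = 0 NAND 0 = 1
u3 = 0 XNOR 1 = 0

0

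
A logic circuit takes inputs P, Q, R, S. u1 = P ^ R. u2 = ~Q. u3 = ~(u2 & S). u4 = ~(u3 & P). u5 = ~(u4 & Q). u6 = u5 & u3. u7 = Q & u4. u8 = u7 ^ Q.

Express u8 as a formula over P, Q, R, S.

(Q & (~((~(~Q & S)) & P))) ^ Q

u2 = ~Q
u3 = ~(u2 & S) = ~(~Q & S)
u4 = ~(u3 & P) = ~((~(~Q & S)) & P)
u7 = Q & u4 = Q & (~((~(~Q & S)) & P))
u8 = u7 ^ Q = (Q & (~((~(~Q & S)) & P))) ^ Q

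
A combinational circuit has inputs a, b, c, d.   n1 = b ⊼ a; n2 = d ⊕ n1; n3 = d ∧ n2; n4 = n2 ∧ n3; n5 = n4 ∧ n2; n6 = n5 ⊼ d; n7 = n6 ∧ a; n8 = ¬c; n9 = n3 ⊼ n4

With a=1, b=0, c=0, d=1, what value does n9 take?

1

n1 = 0 ⊼ 1 = 1
n2 = 1 ⊕ 1 = 0
n3 = 1 ∧ 0 = 0
n4 = 0 ∧ 0 = 0
n9 = 0 ⊼ 0 = 1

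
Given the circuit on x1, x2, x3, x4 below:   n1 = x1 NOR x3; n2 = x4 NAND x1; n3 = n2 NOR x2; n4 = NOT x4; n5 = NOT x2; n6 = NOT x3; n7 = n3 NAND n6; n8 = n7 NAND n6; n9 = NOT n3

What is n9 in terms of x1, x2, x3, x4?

NOT ((x4 NAND x1) NOR x2)

n2 = x4 NAND x1
n3 = n2 NOR x2 = (x4 NAND x1) NOR x2
n9 = NOT n3 = NOT ((x4 NAND x1) NOR x2)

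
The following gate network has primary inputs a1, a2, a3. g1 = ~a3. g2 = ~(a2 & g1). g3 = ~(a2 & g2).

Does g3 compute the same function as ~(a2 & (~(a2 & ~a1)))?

No

g1 = ~a3
g2 = ~(a2 & g1) = ~(a2 & ~a3)
g3 = ~(a2 & g2) = ~(a2 & (~(a2 & ~a3)))
At a1=0, a2=1, a3=1: circuit gives 0, formula gives 1.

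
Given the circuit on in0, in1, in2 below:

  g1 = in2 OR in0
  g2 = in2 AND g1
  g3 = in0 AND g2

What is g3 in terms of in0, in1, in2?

g1 = in2 OR in0
g2 = in2 AND g1 = in2 AND (in2 OR in0)
g3 = in0 AND g2 = in0 AND (in2 AND (in2 OR in0))

in0 AND (in2 AND (in2 OR in0))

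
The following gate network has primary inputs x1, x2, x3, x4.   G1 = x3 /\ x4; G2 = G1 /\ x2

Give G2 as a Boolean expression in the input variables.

(x3 /\ x4) /\ x2

G1 = x3 /\ x4
G2 = G1 /\ x2 = (x3 /\ x4) /\ x2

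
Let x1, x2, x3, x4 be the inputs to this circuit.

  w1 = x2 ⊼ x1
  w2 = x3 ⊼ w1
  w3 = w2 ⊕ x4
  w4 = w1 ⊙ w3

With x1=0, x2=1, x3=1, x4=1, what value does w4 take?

w1 = 1 ⊼ 0 = 1
w2 = 1 ⊼ 1 = 0
w3 = 0 ⊕ 1 = 1
w4 = 1 ⊙ 1 = 1

1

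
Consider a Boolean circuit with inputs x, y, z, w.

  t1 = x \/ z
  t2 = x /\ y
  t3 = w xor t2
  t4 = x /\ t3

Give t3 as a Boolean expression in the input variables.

w xor (x /\ y)

t2 = x /\ y
t3 = w xor t2 = w xor (x /\ y)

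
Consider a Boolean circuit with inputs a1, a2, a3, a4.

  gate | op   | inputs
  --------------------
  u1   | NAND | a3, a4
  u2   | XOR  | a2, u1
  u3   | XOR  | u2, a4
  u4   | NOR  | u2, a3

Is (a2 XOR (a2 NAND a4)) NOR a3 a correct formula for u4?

u1 = a3 NAND a4
u2 = a2 XOR u1 = a2 XOR (a3 NAND a4)
u4 = u2 NOR a3 = (a2 XOR (a3 NAND a4)) NOR a3
At a1=0, a2=1, a3=0, a4=1: circuit gives 1, formula gives 0.

No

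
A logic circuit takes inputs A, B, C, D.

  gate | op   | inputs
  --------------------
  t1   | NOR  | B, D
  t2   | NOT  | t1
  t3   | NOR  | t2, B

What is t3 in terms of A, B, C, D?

NOT (B NOR D) NOR B

t1 = B NOR D
t2 = NOT t1 = NOT (B NOR D)
t3 = t2 NOR B = NOT (B NOR D) NOR B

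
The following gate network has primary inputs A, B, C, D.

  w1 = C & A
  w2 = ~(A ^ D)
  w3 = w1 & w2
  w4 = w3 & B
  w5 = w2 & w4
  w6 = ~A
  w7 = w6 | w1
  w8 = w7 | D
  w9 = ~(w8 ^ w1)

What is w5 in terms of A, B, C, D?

w1 = C & A
w2 = ~(A ^ D)
w3 = w1 & w2 = (C & A) & (~(A ^ D))
w4 = w3 & B = ((C & A) & (~(A ^ D))) & B
w5 = w2 & w4 = (~(A ^ D)) & (((C & A) & (~(A ^ D))) & B)

(~(A ^ D)) & (((C & A) & (~(A ^ D))) & B)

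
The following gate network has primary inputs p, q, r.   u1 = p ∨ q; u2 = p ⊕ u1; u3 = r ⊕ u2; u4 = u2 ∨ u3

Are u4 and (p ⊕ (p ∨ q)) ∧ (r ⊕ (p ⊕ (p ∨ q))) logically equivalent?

u1 = p ∨ q
u2 = p ⊕ u1 = p ⊕ (p ∨ q)
u3 = r ⊕ u2 = r ⊕ (p ⊕ (p ∨ q))
u4 = u2 ∨ u3 = (p ⊕ (p ∨ q)) ∨ (r ⊕ (p ⊕ (p ∨ q)))
At p=0, q=0, r=1: circuit gives 1, formula gives 0.

No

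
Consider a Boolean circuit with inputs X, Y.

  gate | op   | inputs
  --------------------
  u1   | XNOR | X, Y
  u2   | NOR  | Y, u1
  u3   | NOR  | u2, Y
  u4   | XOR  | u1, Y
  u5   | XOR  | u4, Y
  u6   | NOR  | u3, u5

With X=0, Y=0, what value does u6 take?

0

u1 = 0 XNOR 0 = 1
u2 = 0 NOR 1 = 0
u3 = 0 NOR 0 = 1
u4 = 1 XOR 0 = 1
u5 = 1 XOR 0 = 1
u6 = 1 NOR 1 = 0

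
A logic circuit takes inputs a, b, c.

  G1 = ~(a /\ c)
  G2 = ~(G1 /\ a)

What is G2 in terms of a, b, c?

~((~(a /\ c)) /\ a)

G1 = ~(a /\ c)
G2 = ~(G1 /\ a) = ~((~(a /\ c)) /\ a)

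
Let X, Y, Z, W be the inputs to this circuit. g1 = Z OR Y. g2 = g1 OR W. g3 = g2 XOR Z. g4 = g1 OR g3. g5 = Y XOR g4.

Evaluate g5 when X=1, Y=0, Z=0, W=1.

g1 = 0 OR 0 = 0
g2 = 0 OR 1 = 1
g3 = 1 XOR 0 = 1
g4 = 0 OR 1 = 1
g5 = 0 XOR 1 = 1

1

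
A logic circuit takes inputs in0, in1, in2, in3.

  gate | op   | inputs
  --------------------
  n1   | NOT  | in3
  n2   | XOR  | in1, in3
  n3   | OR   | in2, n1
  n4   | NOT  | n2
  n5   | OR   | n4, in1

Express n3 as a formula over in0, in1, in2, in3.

in2 OR NOT in3

n1 = NOT in3
n3 = in2 OR n1 = in2 OR NOT in3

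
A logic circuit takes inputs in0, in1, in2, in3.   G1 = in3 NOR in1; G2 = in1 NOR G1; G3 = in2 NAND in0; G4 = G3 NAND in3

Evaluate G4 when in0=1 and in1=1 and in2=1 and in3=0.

1

G3 = 1 NAND 1 = 0
G4 = 0 NAND 0 = 1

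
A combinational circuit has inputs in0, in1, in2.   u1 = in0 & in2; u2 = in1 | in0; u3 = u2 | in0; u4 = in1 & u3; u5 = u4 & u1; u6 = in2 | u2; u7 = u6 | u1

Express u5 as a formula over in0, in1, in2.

(in1 & ((in1 | in0) | in0)) & (in0 & in2)

u1 = in0 & in2
u2 = in1 | in0
u3 = u2 | in0 = (in1 | in0) | in0
u4 = in1 & u3 = in1 & ((in1 | in0) | in0)
u5 = u4 & u1 = (in1 & ((in1 | in0) | in0)) & (in0 & in2)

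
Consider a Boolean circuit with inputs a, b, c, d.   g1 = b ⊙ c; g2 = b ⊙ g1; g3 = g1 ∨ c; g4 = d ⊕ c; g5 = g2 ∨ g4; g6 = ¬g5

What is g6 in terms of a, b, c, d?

g1 = b ⊙ c
g2 = b ⊙ g1 = b ⊙ (b ⊙ c)
g4 = d ⊕ c
g5 = g2 ∨ g4 = (b ⊙ (b ⊙ c)) ∨ (d ⊕ c)
g6 = ¬g5 = ¬((b ⊙ (b ⊙ c)) ∨ (d ⊕ c))

¬((b ⊙ (b ⊙ c)) ∨ (d ⊕ c))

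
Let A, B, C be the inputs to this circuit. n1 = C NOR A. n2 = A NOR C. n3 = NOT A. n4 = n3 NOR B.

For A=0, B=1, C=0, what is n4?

0

n3 = NOT 0 = 1
n4 = 1 NOR 1 = 0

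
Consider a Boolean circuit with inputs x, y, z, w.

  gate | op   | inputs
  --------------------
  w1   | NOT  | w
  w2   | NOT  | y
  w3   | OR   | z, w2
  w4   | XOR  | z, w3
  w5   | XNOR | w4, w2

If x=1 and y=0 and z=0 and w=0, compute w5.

1

w2 = NOT 0 = 1
w3 = 0 OR 1 = 1
w4 = 0 XOR 1 = 1
w5 = 1 XNOR 1 = 1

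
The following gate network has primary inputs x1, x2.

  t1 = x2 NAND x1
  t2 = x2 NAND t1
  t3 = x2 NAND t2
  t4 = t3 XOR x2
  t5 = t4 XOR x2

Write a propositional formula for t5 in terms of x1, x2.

((x2 NAND (x2 NAND (x2 NAND x1))) XOR x2) XOR x2

t1 = x2 NAND x1
t2 = x2 NAND t1 = x2 NAND (x2 NAND x1)
t3 = x2 NAND t2 = x2 NAND (x2 NAND (x2 NAND x1))
t4 = t3 XOR x2 = (x2 NAND (x2 NAND (x2 NAND x1))) XOR x2
t5 = t4 XOR x2 = ((x2 NAND (x2 NAND (x2 NAND x1))) XOR x2) XOR x2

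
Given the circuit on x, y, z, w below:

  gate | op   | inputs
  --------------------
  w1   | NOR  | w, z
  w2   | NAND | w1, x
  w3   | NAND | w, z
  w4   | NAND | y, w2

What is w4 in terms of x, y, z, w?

w1 = w NOR z
w2 = w1 NAND x = (w NOR z) NAND x
w4 = y NAND w2 = y NAND ((w NOR z) NAND x)

y NAND ((w NOR z) NAND x)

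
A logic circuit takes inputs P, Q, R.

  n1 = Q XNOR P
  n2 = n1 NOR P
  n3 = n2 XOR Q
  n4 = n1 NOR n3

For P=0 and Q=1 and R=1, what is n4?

n1 = 1 XNOR 0 = 0
n2 = 0 NOR 0 = 1
n3 = 1 XOR 1 = 0
n4 = 0 NOR 0 = 1

1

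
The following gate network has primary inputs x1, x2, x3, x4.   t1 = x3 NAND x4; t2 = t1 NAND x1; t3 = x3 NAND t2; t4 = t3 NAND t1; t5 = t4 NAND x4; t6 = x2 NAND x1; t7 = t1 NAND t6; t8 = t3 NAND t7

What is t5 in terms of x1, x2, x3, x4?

((x3 NAND ((x3 NAND x4) NAND x1)) NAND (x3 NAND x4)) NAND x4

t1 = x3 NAND x4
t2 = t1 NAND x1 = (x3 NAND x4) NAND x1
t3 = x3 NAND t2 = x3 NAND ((x3 NAND x4) NAND x1)
t4 = t3 NAND t1 = (x3 NAND ((x3 NAND x4) NAND x1)) NAND (x3 NAND x4)
t5 = t4 NAND x4 = ((x3 NAND ((x3 NAND x4) NAND x1)) NAND (x3 NAND x4)) NAND x4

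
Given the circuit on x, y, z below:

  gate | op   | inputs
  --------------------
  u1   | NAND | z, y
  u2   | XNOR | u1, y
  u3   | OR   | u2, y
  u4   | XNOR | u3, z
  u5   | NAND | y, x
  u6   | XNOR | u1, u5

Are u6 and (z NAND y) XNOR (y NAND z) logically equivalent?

No

u1 = z NAND y
u5 = y NAND x
u6 = u1 XNOR u5 = (z NAND y) XNOR (y NAND x)
At x=0, y=1, z=1: circuit gives 0, formula gives 1.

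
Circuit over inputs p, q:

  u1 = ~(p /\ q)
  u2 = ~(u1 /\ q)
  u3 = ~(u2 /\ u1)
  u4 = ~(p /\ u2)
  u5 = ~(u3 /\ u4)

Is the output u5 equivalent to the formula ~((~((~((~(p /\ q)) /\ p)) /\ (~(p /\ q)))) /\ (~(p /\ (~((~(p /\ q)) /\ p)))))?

u1 = ~(p /\ q)
u2 = ~(u1 /\ q) = ~((~(p /\ q)) /\ q)
u3 = ~(u2 /\ u1) = ~((~((~(p /\ q)) /\ q)) /\ (~(p /\ q)))
u4 = ~(p /\ u2) = ~(p /\ (~((~(p /\ q)) /\ q)))
u5 = ~(u3 /\ u4) = ~((~((~((~(p /\ q)) /\ q)) /\ (~(p /\ q)))) /\ (~(p /\ (~((~(p /\ q)) /\ q)))))
At p=0, q=1: circuit gives 0, formula gives 1.

No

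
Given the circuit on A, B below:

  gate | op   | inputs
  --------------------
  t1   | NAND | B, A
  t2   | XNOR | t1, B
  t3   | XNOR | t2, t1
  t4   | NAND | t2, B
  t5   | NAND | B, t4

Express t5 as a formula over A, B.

B NAND (((B NAND A) XNOR B) NAND B)

t1 = B NAND A
t2 = t1 XNOR B = (B NAND A) XNOR B
t4 = t2 NAND B = ((B NAND A) XNOR B) NAND B
t5 = B NAND t4 = B NAND (((B NAND A) XNOR B) NAND B)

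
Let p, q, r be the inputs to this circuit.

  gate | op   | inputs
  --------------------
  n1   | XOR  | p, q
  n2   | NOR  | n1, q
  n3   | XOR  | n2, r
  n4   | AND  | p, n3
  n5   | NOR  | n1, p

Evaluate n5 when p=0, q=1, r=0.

0

n1 = 0 XOR 1 = 1
n5 = 1 NOR 0 = 0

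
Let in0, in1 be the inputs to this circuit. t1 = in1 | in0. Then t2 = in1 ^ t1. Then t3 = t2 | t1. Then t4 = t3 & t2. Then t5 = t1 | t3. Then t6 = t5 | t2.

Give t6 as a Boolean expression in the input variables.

((in1 | in0) | ((in1 ^ (in1 | in0)) | (in1 | in0))) | (in1 ^ (in1 | in0))

t1 = in1 | in0
t2 = in1 ^ t1 = in1 ^ (in1 | in0)
t3 = t2 | t1 = (in1 ^ (in1 | in0)) | (in1 | in0)
t5 = t1 | t3 = (in1 | in0) | ((in1 ^ (in1 | in0)) | (in1 | in0))
t6 = t5 | t2 = ((in1 | in0) | ((in1 ^ (in1 | in0)) | (in1 | in0))) | (in1 ^ (in1 | in0))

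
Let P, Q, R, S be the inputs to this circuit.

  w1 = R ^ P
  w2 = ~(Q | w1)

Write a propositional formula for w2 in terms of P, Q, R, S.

w1 = R ^ P
w2 = ~(Q | w1) = ~(Q | (R ^ P))

~(Q | (R ^ P))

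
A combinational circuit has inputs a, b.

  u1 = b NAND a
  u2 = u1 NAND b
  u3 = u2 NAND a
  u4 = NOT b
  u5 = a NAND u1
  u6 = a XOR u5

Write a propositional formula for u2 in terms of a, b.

u1 = b NAND a
u2 = u1 NAND b = (b NAND a) NAND b

(b NAND a) NAND b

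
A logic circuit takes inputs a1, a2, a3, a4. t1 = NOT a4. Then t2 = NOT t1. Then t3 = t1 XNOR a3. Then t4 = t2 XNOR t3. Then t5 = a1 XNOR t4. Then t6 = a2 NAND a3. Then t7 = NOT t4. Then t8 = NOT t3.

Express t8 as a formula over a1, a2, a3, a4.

t1 = NOT a4
t3 = t1 XNOR a3 = NOT a4 XNOR a3
t8 = NOT t3 = NOT (NOT a4 XNOR a3)

NOT (NOT a4 XNOR a3)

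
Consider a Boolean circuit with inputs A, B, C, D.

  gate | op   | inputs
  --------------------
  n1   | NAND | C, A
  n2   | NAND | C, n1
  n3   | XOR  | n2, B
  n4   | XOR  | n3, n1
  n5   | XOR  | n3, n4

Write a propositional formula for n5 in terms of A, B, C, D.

n1 = C NAND A
n2 = C NAND n1 = C NAND (C NAND A)
n3 = n2 XOR B = (C NAND (C NAND A)) XOR B
n4 = n3 XOR n1 = ((C NAND (C NAND A)) XOR B) XOR (C NAND A)
n5 = n3 XOR n4 = ((C NAND (C NAND A)) XOR B) XOR (((C NAND (C NAND A)) XOR B) XOR (C NAND A))

((C NAND (C NAND A)) XOR B) XOR (((C NAND (C NAND A)) XOR B) XOR (C NAND A))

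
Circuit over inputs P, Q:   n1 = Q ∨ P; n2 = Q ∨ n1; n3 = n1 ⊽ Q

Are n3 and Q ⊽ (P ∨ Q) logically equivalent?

n1 = Q ∨ P
n3 = n1 ⊽ Q = (Q ∨ P) ⊽ Q
At P=0, Q=1: circuit gives 0, formula gives 0.
At P=0, Q=0: circuit gives 1, formula gives 1.
Agrees on all 4 inputs.

Yes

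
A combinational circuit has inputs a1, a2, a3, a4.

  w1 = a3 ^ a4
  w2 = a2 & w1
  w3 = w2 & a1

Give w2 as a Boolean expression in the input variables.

w1 = a3 ^ a4
w2 = a2 & w1 = a2 & (a3 ^ a4)

a2 & (a3 ^ a4)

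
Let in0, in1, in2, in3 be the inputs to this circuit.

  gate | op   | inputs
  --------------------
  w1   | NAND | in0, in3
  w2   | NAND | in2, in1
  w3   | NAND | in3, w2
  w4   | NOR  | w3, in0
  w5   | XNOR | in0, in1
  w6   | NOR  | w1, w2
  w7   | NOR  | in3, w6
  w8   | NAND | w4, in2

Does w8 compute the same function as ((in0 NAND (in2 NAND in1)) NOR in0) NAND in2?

w2 = in2 NAND in1
w3 = in3 NAND w2 = in3 NAND (in2 NAND in1)
w4 = w3 NOR in0 = (in3 NAND (in2 NAND in1)) NOR in0
w8 = w4 NAND in2 = ((in3 NAND (in2 NAND in1)) NOR in0) NAND in2
At in0=0, in1=0, in2=1, in3=1: circuit gives 0, formula gives 1.

No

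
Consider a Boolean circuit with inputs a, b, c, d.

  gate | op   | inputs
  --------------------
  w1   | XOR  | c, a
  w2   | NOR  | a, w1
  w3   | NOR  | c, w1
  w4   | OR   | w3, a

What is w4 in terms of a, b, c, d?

w1 = c XOR a
w3 = c NOR w1 = c NOR (c XOR a)
w4 = w3 OR a = (c NOR (c XOR a)) OR a

(c NOR (c XOR a)) OR a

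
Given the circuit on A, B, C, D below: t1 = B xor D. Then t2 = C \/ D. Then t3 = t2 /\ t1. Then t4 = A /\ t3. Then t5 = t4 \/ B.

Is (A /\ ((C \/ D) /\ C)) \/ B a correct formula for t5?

t1 = B xor D
t2 = C \/ D
t3 = t2 /\ t1 = (C \/ D) /\ (B xor D)
t4 = A /\ t3 = A /\ ((C \/ D) /\ (B xor D))
t5 = t4 \/ B = (A /\ ((C \/ D) /\ (B xor D))) \/ B
At A=1, B=0, C=0, D=1: circuit gives 1, formula gives 0.

No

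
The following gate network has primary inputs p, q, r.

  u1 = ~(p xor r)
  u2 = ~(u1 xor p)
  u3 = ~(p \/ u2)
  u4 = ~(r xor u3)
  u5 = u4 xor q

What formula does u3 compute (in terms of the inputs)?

~(p \/ (~((~(p xor r)) xor p)))

u1 = ~(p xor r)
u2 = ~(u1 xor p) = ~((~(p xor r)) xor p)
u3 = ~(p \/ u2) = ~(p \/ (~((~(p xor r)) xor p)))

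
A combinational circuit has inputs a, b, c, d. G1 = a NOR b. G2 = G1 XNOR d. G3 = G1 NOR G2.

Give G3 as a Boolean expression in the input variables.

G1 = a NOR b
G2 = G1 XNOR d = (a NOR b) XNOR d
G3 = G1 NOR G2 = (a NOR b) NOR ((a NOR b) XNOR d)

(a NOR b) NOR ((a NOR b) XNOR d)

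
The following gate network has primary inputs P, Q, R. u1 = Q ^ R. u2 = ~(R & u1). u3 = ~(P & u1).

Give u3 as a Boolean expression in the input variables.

u1 = Q ^ R
u3 = ~(P & u1) = ~(P & (Q ^ R))

~(P & (Q ^ R))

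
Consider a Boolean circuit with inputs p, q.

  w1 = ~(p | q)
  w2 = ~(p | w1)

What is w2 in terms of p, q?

~(p | (~(p | q)))

w1 = ~(p | q)
w2 = ~(p | w1) = ~(p | (~(p | q)))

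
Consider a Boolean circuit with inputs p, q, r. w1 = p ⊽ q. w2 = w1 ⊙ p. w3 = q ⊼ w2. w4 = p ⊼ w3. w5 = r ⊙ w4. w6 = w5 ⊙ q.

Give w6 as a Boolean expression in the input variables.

w1 = p ⊽ q
w2 = w1 ⊙ p = (p ⊽ q) ⊙ p
w3 = q ⊼ w2 = q ⊼ ((p ⊽ q) ⊙ p)
w4 = p ⊼ w3 = p ⊼ (q ⊼ ((p ⊽ q) ⊙ p))
w5 = r ⊙ w4 = r ⊙ (p ⊼ (q ⊼ ((p ⊽ q) ⊙ p)))
w6 = w5 ⊙ q = (r ⊙ (p ⊼ (q ⊼ ((p ⊽ q) ⊙ p)))) ⊙ q

(r ⊙ (p ⊼ (q ⊼ ((p ⊽ q) ⊙ p)))) ⊙ q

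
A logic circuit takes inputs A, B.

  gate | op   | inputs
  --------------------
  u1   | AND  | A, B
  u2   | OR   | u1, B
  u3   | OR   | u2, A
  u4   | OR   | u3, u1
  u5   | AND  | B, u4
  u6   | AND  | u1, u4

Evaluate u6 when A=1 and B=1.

1

u1 = 1 AND 1 = 1
u2 = 1 OR 1 = 1
u3 = 1 OR 1 = 1
u4 = 1 OR 1 = 1
u6 = 1 AND 1 = 1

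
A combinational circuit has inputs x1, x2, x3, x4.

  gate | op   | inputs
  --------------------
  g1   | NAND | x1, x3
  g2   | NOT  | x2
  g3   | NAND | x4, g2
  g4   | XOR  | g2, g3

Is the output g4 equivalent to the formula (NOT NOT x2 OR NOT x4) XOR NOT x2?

Yes

g2 = NOT x2
g3 = x4 NAND g2 = x4 NAND NOT x2
g4 = g2 XOR g3 = NOT x2 XOR (x4 NAND NOT x2)
At x1=0, x2=0, x3=0, x4=0: circuit gives 0, formula gives 0.
At x1=0, x2=0, x3=0, x4=1: circuit gives 1, formula gives 1.
Agrees on all 16 inputs.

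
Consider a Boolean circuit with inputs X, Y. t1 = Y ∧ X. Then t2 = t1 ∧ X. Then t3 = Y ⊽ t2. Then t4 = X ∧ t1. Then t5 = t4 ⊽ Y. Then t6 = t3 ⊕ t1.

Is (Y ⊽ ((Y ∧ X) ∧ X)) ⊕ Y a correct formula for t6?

No

t1 = Y ∧ X
t2 = t1 ∧ X = (Y ∧ X) ∧ X
t3 = Y ⊽ t2 = Y ⊽ ((Y ∧ X) ∧ X)
t6 = t3 ⊕ t1 = (Y ⊽ ((Y ∧ X) ∧ X)) ⊕ (Y ∧ X)
At X=0, Y=1: circuit gives 0, formula gives 1.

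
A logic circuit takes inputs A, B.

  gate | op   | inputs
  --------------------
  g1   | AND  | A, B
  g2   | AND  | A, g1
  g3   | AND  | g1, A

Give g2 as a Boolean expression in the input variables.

A AND (A AND B)

g1 = A AND B
g2 = A AND g1 = A AND (A AND B)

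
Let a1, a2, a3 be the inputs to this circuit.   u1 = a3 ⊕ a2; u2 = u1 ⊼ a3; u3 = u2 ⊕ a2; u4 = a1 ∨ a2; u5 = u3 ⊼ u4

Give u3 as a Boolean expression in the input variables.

u1 = a3 ⊕ a2
u2 = u1 ⊼ a3 = (a3 ⊕ a2) ⊼ a3
u3 = u2 ⊕ a2 = ((a3 ⊕ a2) ⊼ a3) ⊕ a2

((a3 ⊕ a2) ⊼ a3) ⊕ a2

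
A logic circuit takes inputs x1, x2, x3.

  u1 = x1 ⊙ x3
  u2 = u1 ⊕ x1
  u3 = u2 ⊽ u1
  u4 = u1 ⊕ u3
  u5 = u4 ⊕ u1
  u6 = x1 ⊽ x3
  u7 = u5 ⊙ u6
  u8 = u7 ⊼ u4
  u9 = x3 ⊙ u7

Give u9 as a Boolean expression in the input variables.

u1 = x1 ⊙ x3
u2 = u1 ⊕ x1 = (x1 ⊙ x3) ⊕ x1
u3 = u2 ⊽ u1 = ((x1 ⊙ x3) ⊕ x1) ⊽ (x1 ⊙ x3)
u4 = u1 ⊕ u3 = (x1 ⊙ x3) ⊕ (((x1 ⊙ x3) ⊕ x1) ⊽ (x1 ⊙ x3))
u5 = u4 ⊕ u1 = ((x1 ⊙ x3) ⊕ (((x1 ⊙ x3) ⊕ x1) ⊽ (x1 ⊙ x3))) ⊕ (x1 ⊙ x3)
u6 = x1 ⊽ x3
u7 = u5 ⊙ u6 = (((x1 ⊙ x3) ⊕ (((x1 ⊙ x3) ⊕ x1) ⊽ (x1 ⊙ x3))) ⊕ (x1 ⊙ x3)) ⊙ (x1 ⊽ x3)
u9 = x3 ⊙ u7 = x3 ⊙ ((((x1 ⊙ x3) ⊕ (((x1 ⊙ x3) ⊕ x1) ⊽ (x1 ⊙ x3))) ⊕ (x1 ⊙ x3)) ⊙ (x1 ⊽ x3))

x3 ⊙ ((((x1 ⊙ x3) ⊕ (((x1 ⊙ x3) ⊕ x1) ⊽ (x1 ⊙ x3))) ⊕ (x1 ⊙ x3)) ⊙ (x1 ⊽ x3))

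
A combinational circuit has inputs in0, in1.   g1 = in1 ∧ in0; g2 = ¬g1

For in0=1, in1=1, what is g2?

g1 = 1 ∧ 1 = 1
g2 = ¬1 = 0

0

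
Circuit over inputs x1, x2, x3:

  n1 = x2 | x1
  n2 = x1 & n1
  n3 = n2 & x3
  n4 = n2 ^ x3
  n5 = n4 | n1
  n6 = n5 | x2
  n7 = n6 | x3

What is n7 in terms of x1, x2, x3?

((((x1 & (x2 | x1)) ^ x3) | (x2 | x1)) | x2) | x3

n1 = x2 | x1
n2 = x1 & n1 = x1 & (x2 | x1)
n4 = n2 ^ x3 = (x1 & (x2 | x1)) ^ x3
n5 = n4 | n1 = ((x1 & (x2 | x1)) ^ x3) | (x2 | x1)
n6 = n5 | x2 = (((x1 & (x2 | x1)) ^ x3) | (x2 | x1)) | x2
n7 = n6 | x3 = ((((x1 & (x2 | x1)) ^ x3) | (x2 | x1)) | x2) | x3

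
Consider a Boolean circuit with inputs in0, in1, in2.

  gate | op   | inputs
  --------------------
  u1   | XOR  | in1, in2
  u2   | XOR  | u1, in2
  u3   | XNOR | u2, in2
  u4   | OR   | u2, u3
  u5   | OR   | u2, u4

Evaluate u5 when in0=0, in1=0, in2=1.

0

u1 = 0 XOR 1 = 1
u2 = 1 XOR 1 = 0
u3 = 0 XNOR 1 = 0
u4 = 0 OR 0 = 0
u5 = 0 OR 0 = 0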